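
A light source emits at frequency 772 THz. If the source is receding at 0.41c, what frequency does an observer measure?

β = v/c = 0.41
(1-β)/(1+β) = 0.59/1.41 = 0.41844
Doppler factor = √(0.41844) = 0.6469
f_obs = 772 × 0.6469 = 499.4 THz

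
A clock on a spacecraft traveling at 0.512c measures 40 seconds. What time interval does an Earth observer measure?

Proper time Δt₀ = 40 seconds
γ = 1/√(1 - 0.512²) = 1.1642
Δt = γΔt₀ = 1.1642 × 40 = 46.57 seconds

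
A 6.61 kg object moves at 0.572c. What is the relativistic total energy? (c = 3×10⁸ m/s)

γ = 1/√(1 - 0.572²) = 1.21914
mc² = 6.61 × (3×10⁸)² = 5.949×10¹⁷ J
E = γmc² = 1.21914 × 5.949×10¹⁷ = 7.253×10¹⁷ J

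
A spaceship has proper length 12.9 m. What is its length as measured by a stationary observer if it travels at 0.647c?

Proper length L₀ = 12.9 m
γ = 1/√(1 - 0.647²) = 1.3115
L = L₀/γ = 12.9/1.3115 = 9.836 m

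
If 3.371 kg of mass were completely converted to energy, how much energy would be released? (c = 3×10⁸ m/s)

Using E = mc²:
c² = (3×10⁸)² = 9×10¹⁶ m²/s²
E = 3.371 × 9×10¹⁶ = 3.034×10¹⁷ J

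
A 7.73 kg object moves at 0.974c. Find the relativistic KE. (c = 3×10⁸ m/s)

γ = 1/√(1 - 0.974²) = 4.414
γ - 1 = 3.414
KE = (γ-1)mc² = 3.414 × 7.73 × (3×10⁸)² = 2.375×10¹⁸ J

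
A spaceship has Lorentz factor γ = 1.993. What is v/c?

From γ = 1/√(1 - v²/c²):
1/γ² = 1/1.993² = 0.2518
v²/c² = 1 - 0.2518 = 0.7482
v/c = √(0.7482) = 0.8650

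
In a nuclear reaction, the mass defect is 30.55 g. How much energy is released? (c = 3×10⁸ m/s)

Convert mass defect: Δm = 30.55 g = 0.03055 kg
E = Δm·c² = 0.03055 × (3×10⁸)²
= 0.03055 × 9×10¹⁶ = 2.750×10¹⁵ J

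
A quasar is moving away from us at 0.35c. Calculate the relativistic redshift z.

β = 0.35
(1+β)/(1-β) = 1.35/0.65 = 2.077
√(2.077) = 1.4412
z = 1.4412 - 1 = 0.4412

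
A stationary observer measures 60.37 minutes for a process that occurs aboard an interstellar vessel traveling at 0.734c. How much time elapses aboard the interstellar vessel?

Dilated time Δt = 60.37 minutes
γ = 1/√(1 - 0.734²) = 1.4724
Δt₀ = Δt/γ = 60.37/1.4724 = 41.00 minutes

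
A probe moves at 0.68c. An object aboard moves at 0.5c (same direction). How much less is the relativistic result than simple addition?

Classical: u' + v = 0.5 + 0.68 = 1.18c
Relativistic: u = (0.5 + 0.68)/(1 + 0.34) = 1.18/1.34 = 0.8806c
Difference: 1.18 - 0.8806 = 0.2994c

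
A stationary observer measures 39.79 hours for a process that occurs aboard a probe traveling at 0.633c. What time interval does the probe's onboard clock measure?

Dilated time Δt = 39.79 hours
γ = 1/√(1 - 0.633²) = 1.292
Δt₀ = Δt/γ = 39.79/1.292 = 30.80 hours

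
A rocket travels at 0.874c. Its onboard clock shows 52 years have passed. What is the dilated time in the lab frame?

Proper time Δt₀ = 52 years
γ = 1/√(1 - 0.874²) = 2.058
Δt = γΔt₀ = 2.058 × 52 = 107.0 years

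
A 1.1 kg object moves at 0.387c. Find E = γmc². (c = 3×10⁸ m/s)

γ = 1/√(1 - 0.387²) = 1.085
mc² = 1.1 × (3×10⁸)² = 9.900×10¹⁶ J
E = γmc² = 1.085 × 9.900×10¹⁶ = 1.074×10¹⁷ J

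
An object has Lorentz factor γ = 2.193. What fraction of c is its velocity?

From γ = 1/√(1 - v²/c²):
1/γ² = 1/2.193² = 0.2079
v²/c² = 1 - 0.2079 = 0.7921
v/c = √(0.7921) = 0.8900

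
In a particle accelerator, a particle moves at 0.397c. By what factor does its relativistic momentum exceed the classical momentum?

p_rel = γmv, p_class = mv
Ratio = γ = 1/√(1 - 0.397²)
= 1/√(0.842391) = 1.090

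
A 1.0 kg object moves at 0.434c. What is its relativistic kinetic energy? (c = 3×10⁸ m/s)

γ = 1/√(1 - 0.434²) = 1.10999
γ - 1 = 0.10999
KE = (γ-1)mc² = 0.10999 × 1.0 × (3×10⁸)² = 9.899×10¹⁵ J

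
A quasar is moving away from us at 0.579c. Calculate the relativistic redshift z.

β = 0.579
(1+β)/(1-β) = 1.579/0.421 = 3.7506
√(3.7506) = 1.9366
z = 1.9366 - 1 = 0.9366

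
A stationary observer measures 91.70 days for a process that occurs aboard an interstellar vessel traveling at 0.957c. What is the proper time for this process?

Dilated time Δt = 91.70 days
γ = 1/√(1 - 0.957²) = 3.447
Δt₀ = Δt/γ = 91.70/3.447 = 26.60 days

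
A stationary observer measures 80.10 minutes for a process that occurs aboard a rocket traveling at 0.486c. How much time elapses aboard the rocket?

Dilated time Δt = 80.10 minutes
γ = 1/√(1 - 0.486²) = 1.14422
Δt₀ = Δt/γ = 80.10/1.14422 = 70.00 minutes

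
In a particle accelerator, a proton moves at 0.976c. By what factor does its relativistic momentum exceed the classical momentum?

p_rel = γmv, p_class = mv
Ratio = γ = 1/√(1 - 0.976²)
= 1/√(0.047424) = 4.592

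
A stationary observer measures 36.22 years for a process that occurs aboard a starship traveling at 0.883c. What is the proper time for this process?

Dilated time Δt = 36.22 years
γ = 1/√(1 - 0.883²) = 2.131
Δt₀ = Δt/γ = 36.22/2.131 = 17.00 years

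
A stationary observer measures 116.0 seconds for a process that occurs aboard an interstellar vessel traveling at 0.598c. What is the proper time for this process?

Dilated time Δt = 116.0 seconds
γ = 1/√(1 - 0.598²) = 1.2477
Δt₀ = Δt/γ = 116.0/1.2477 = 92.97 seconds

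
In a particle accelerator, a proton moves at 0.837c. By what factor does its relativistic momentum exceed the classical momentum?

p_rel = γmv, p_class = mv
Ratio = γ = 1/√(1 - 0.837²)
= 1/√(0.299431) = 1.827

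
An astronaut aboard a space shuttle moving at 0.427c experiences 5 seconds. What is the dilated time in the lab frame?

Proper time Δt₀ = 5 seconds
γ = 1/√(1 - 0.427²) = 1.10589
Δt = γΔt₀ = 1.10589 × 5 = 5.529 seconds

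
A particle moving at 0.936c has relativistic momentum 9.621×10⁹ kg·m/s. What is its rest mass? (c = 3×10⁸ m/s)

γ = 1/√(1 - 0.936²) = 2.841
v = 0.936 × 3×10⁸ = 2.808×10⁸ m/s
m = p/(γv) = 9.621×10⁹/(2.841 × 2.808×10⁸) = 12.06 kg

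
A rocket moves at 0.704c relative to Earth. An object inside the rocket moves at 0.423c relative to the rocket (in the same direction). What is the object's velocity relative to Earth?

u = (u' + v)/(1 + u'v/c²)
Numerator: 0.423 + 0.704 = 1.127
Denominator: 1 + 0.297792 = 1.297792
u = 1.127/1.297792 = 0.8684c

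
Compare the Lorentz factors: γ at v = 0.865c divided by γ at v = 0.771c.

γ₁ = 1/√(1 - 0.865²) = 1.993
γ₂ = 1/√(1 - 0.771²) = 1.570
γ₁/γ₂ = 1.993/1.570 = 1.269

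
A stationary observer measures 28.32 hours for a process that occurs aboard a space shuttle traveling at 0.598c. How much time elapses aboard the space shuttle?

Dilated time Δt = 28.32 hours
γ = 1/√(1 - 0.598²) = 1.2477
Δt₀ = Δt/γ = 28.32/1.2477 = 22.70 hours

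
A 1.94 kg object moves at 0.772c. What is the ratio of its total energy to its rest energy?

E = γmc², E₀ = mc²
E/E₀ = γ = 1/√(1 - 0.772²) = 1.573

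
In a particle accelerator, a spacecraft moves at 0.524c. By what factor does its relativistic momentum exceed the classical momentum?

p_rel = γmv, p_class = mv
Ratio = γ = 1/√(1 - 0.524²)
= 1/√(0.725424) = 1.174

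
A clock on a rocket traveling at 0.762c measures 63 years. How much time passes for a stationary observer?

Proper time Δt₀ = 63 years
γ = 1/√(1 - 0.762²) = 1.54422
Δt = γΔt₀ = 1.54422 × 63 = 97.29 years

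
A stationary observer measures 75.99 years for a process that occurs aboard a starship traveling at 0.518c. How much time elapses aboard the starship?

Dilated time Δt = 75.99 years
γ = 1/√(1 - 0.518²) = 1.169
Δt₀ = Δt/γ = 75.99/1.169 = 65.00 years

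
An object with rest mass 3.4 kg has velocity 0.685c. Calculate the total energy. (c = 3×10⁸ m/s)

γ = 1/√(1 - 0.685²) = 1.3726
mc² = 3.4 × (3×10⁸)² = 3.060×10¹⁷ J
E = γmc² = 1.3726 × 3.060×10¹⁷ = 4.200×10¹⁷ J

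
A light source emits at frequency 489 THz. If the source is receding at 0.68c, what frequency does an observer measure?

β = v/c = 0.68
(1-β)/(1+β) = 0.32/1.68 = 0.19048
Doppler factor = √(0.19048) = 0.4364
f_obs = 489 × 0.4364 = 213.4 THz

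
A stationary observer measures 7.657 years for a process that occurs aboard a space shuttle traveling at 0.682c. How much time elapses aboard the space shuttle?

Dilated time Δt = 7.657 years
γ = 1/√(1 - 0.682²) = 1.3673
Δt₀ = Δt/γ = 7.657/1.3673 = 5.600 years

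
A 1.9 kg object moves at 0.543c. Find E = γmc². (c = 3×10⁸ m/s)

γ = 1/√(1 - 0.543²) = 1.1909
mc² = 1.9 × (3×10⁸)² = 1.710×10¹⁷ J
E = γmc² = 1.1909 × 1.710×10¹⁷ = 2.036×10¹⁷ J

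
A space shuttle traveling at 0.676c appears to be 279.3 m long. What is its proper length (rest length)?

Contracted length L = 279.3 m
γ = 1/√(1 - 0.676²) = 1.357
L₀ = γL = 1.357 × 279.3 = 379.0 m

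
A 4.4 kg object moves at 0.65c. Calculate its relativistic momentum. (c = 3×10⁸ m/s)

γ = 1/√(1 - 0.65²) = 1.316
v = 0.65 × 3×10⁸ = 1.950×10⁸ m/s
p = γmv = 1.316 × 4.4 × 1.950×10⁸ = 1.129×10⁹ kg·m/s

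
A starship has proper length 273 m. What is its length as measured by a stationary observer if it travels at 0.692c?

Proper length L₀ = 273 m
γ = 1/√(1 - 0.692²) = 1.385
L = L₀/γ = 273/1.385 = 197.1 m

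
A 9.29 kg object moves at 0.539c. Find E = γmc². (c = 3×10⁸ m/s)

γ = 1/√(1 - 0.539²) = 1.1872
mc² = 9.29 × (3×10⁸)² = 8.361×10¹⁷ J
E = γmc² = 1.1872 × 8.361×10¹⁷ = 9.926×10¹⁷ J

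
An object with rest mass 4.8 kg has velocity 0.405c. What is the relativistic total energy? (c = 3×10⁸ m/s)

γ = 1/√(1 - 0.405²) = 1.0937
mc² = 4.8 × (3×10⁸)² = 4.320×10¹⁷ J
E = γmc² = 1.0937 × 4.320×10¹⁷ = 4.725×10¹⁷ J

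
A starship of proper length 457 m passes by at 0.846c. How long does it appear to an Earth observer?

Proper length L₀ = 457 m
γ = 1/√(1 - 0.846²) = 1.8755
L = L₀/γ = 457/1.8755 = 243.7 m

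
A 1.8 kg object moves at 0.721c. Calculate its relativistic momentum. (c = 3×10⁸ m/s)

γ = 1/√(1 - 0.721²) = 1.4431
v = 0.721 × 3×10⁸ = 2.163×10⁸ m/s
p = γmv = 1.4431 × 1.8 × 2.163×10⁸ = 5.619×10⁸ kg·m/s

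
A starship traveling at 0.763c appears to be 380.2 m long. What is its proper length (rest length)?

Contracted length L = 380.2 m
γ = 1/√(1 - 0.763²) = 1.547
L₀ = γL = 1.547 × 380.2 = 588.2 m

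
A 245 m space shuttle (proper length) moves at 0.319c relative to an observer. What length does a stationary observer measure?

Proper length L₀ = 245 m
γ = 1/√(1 - 0.319²) = 1.055
L = L₀/γ = 245/1.055 = 232.2 m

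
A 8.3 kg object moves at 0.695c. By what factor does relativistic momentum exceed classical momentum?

p_rel = γmv, p_class = mv
Ratio = γ = 1/√(1 - 0.695²) = 1.391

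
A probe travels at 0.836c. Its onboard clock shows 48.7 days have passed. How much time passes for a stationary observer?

Proper time Δt₀ = 48.7 days
γ = 1/√(1 - 0.836²) = 1.8224
Δt = γΔt₀ = 1.8224 × 48.7 = 88.75 days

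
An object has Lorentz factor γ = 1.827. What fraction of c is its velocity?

From γ = 1/√(1 - v²/c²):
1/γ² = 1/1.827² = 0.2996
v²/c² = 1 - 0.2996 = 0.7004
v/c = √(0.7004) = 0.8369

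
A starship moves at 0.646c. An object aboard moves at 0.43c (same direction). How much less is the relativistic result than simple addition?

Classical: u' + v = 0.43 + 0.646 = 1.076c
Relativistic: u = (0.43 + 0.646)/(1 + 0.27778) = 1.076/1.27778 = 0.8421c
Difference: 1.076 - 0.8421 = 0.2339c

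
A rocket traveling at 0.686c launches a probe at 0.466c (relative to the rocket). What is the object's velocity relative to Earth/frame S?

u = (u' + v)/(1 + u'v/c²)
Numerator: 0.466 + 0.686 = 1.152
Denominator: 1 + 0.319676 = 1.319676
u = 1.152/1.319676 = 0.8729c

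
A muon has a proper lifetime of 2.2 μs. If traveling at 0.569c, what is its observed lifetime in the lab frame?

Proper lifetime τ₀ = 2.2 μs
γ = 1/√(1 - 0.569²) = 1.216
τ = γτ₀ = 1.216 × 2.2 μs = 2.675 μs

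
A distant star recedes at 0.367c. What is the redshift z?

β = 0.367
(1+β)/(1-β) = 1.367/0.633 = 2.15956
√(2.15956) = 1.4695
z = 1.4695 - 1 = 0.4695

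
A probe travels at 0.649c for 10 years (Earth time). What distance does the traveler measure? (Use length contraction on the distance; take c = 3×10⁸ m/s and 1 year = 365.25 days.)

Earth distance: d = v × t = 0.649c × 10 yr = 6.14426×10¹⁶ m
γ = 1.31443
d' = d/γ = 6.14426×10¹⁶/1.31443 = 4.674×10¹⁶ m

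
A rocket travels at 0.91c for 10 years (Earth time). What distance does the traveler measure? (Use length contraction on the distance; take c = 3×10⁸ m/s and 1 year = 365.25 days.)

Earth distance: d = v × t = 0.91c × 10 yr = 8.615×10¹⁶ m
γ = 2.412
d' = d/γ = 8.615×10¹⁶/2.412 = 3.572×10¹⁶ m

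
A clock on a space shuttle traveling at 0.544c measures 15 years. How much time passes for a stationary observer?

Proper time Δt₀ = 15 years
γ = 1/√(1 - 0.544²) = 1.192
Δt = γΔt₀ = 1.192 × 15 = 17.88 years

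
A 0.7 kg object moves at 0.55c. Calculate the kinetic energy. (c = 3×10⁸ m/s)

γ = 1/√(1 - 0.55²) = 1.19737
γ - 1 = 0.19737
KE = (γ-1)mc² = 0.19737 × 0.7 × (3×10⁸)² = 1.243×10¹⁶ J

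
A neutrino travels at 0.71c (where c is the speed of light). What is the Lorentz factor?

v/c = 0.71, so (v/c)² = 0.5041
1 - (v/c)² = 0.4959
γ = 1/√(0.4959) = 1.420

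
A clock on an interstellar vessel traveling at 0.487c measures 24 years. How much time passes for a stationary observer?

Proper time Δt₀ = 24 years
γ = 1/√(1 - 0.487²) = 1.145
Δt = γΔt₀ = 1.145 × 24 = 27.48 years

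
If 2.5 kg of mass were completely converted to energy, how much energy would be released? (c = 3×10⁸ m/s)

Using E = mc²:
c² = (3×10⁸)² = 9×10¹⁶ m²/s²
E = 2.5 × 9×10¹⁶ = 2.250×10¹⁷ J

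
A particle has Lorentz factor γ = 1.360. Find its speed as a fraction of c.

From γ = 1/√(1 - v²/c²):
1/γ² = 1/1.360² = 0.5407
v²/c² = 1 - 0.5407 = 0.4593
v/c = √(0.4593) = 0.6777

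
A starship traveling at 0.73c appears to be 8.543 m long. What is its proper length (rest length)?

Contracted length L = 8.543 m
γ = 1/√(1 - 0.73²) = 1.463
L₀ = γL = 1.463 × 8.543 = 12.50 m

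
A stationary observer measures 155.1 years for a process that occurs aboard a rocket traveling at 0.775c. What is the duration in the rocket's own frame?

Dilated time Δt = 155.1 years
γ = 1/√(1 - 0.775²) = 1.5824
Δt₀ = Δt/γ = 155.1/1.5824 = 98.02 years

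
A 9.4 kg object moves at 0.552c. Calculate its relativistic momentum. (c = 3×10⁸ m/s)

γ = 1/√(1 - 0.552²) = 1.1993
v = 0.552 × 3×10⁸ = 1.656×10⁸ m/s
p = γmv = 1.1993 × 9.4 × 1.656×10⁸ = 1.867×10⁹ kg·m/s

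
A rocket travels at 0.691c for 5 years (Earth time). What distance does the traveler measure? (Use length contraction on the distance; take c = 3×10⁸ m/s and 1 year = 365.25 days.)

Earth distance: d = v × t = 0.691c × 5 yr = 3.2709×10¹⁶ m
γ = 1.3834
d' = d/γ = 3.2709×10¹⁶/1.3834 = 2.364×10¹⁶ m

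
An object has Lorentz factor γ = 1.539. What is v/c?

From γ = 1/√(1 - v²/c²):
1/γ² = 1/1.539² = 0.4222
v²/c² = 1 - 0.4222 = 0.5778
v/c = √(0.5778) = 0.7601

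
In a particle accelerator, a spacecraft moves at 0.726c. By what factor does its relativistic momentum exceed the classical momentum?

p_rel = γmv, p_class = mv
Ratio = γ = 1/√(1 - 0.726²)
= 1/√(0.472924) = 1.454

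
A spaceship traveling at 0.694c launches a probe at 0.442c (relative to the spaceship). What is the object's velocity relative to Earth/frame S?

u = (u' + v)/(1 + u'v/c²)
Numerator: 0.442 + 0.694 = 1.136
Denominator: 1 + 0.306748 = 1.306748
u = 1.136/1.306748 = 0.8693c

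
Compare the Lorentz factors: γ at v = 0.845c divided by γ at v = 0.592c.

γ₁ = 1/√(1 - 0.845²) = 1.870
γ₂ = 1/√(1 - 0.592²) = 1.241
γ₁/γ₂ = 1.870/1.241 = 1.507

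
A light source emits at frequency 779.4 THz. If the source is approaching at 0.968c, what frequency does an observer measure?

β = v/c = 0.968
(1+β)/(1-β) = 1.968/0.032 = 61.50
Doppler factor = √(61.50) = 7.842
f_obs = 779.4 × 7.842 = 6112 THz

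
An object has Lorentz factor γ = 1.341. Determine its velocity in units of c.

From γ = 1/√(1 - v²/c²):
1/γ² = 1/1.341² = 0.5561
v²/c² = 1 - 0.5561 = 0.4439
v/c = √(0.4439) = 0.6663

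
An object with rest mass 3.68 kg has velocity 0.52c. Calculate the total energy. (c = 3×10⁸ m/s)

γ = 1/√(1 - 0.52²) = 1.1707
mc² = 3.68 × (3×10⁸)² = 3.312×10¹⁷ J
E = γmc² = 1.1707 × 3.312×10¹⁷ = 3.877×10¹⁷ J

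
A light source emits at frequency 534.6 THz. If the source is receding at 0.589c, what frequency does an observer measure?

β = v/c = 0.589
(1-β)/(1+β) = 0.411/1.589 = 0.2587
Doppler factor = √(0.2587) = 0.5086
f_obs = 534.6 × 0.5086 = 271.9 THz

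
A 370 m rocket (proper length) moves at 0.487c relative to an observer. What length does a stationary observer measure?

Proper length L₀ = 370 m
γ = 1/√(1 - 0.487²) = 1.1449
L = L₀/γ = 370/1.1449 = 323.2 m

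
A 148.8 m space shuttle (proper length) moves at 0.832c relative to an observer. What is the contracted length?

Proper length L₀ = 148.8 m
γ = 1/√(1 - 0.832²) = 1.8025
L = L₀/γ = 148.8/1.8025 = 82.55 m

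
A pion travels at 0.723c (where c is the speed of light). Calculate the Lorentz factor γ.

v/c = 0.723, so (v/c)² = 0.522729
1 - (v/c)² = 0.477271
γ = 1/√(0.477271) = 1.447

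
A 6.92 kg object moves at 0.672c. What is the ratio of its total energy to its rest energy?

E = γmc², E₀ = mc²
E/E₀ = γ = 1/√(1 - 0.672²) = 1.350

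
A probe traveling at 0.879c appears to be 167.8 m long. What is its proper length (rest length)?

Contracted length L = 167.8 m
γ = 1/√(1 - 0.879²) = 2.097
L₀ = γL = 2.097 × 167.8 = 351.9 m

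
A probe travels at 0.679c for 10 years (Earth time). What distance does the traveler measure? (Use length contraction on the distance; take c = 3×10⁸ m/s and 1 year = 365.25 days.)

Earth distance: d = v × t = 0.679c × 10 yr = 6.4283×10¹⁶ m
γ = 1.3621
d' = d/γ = 6.4283×10¹⁶/1.3621 = 4.719×10¹⁶ m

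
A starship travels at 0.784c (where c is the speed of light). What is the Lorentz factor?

v/c = 0.784, so (v/c)² = 0.614656
1 - (v/c)² = 0.385344
γ = 1/√(0.385344) = 1.611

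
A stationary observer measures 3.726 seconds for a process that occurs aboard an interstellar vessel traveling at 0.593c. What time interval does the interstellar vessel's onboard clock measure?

Dilated time Δt = 3.726 seconds
γ = 1/√(1 - 0.593²) = 1.242
Δt₀ = Δt/γ = 3.726/1.242 = 3.000 seconds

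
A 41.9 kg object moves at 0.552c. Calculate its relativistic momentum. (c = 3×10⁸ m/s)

γ = 1/√(1 - 0.552²) = 1.19926
v = 0.552 × 3×10⁸ = 1.656×10⁸ m/s
p = γmv = 1.19926 × 41.9 × 1.656×10⁸ = 8.321×10⁹ kg·m/s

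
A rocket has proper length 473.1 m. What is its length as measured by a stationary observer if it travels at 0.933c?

Proper length L₀ = 473.1 m
γ = 1/√(1 - 0.933²) = 2.7787
L = L₀/γ = 473.1/2.7787 = 170.3 m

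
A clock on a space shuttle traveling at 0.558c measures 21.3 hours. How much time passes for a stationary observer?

Proper time Δt₀ = 21.3 hours
γ = 1/√(1 - 0.558²) = 1.205
Δt = γΔt₀ = 1.205 × 21.3 = 25.67 hours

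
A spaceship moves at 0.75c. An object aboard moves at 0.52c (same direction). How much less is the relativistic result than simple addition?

Classical: u' + v = 0.52 + 0.75 = 1.27c
Relativistic: u = (0.52 + 0.75)/(1 + 0.39) = 1.27/1.39 = 0.9137c
Difference: 1.27 - 0.9137 = 0.3563c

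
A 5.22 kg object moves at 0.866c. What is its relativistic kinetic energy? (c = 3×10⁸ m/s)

γ = 1/√(1 - 0.866²) = 1.9998
γ - 1 = 0.9998
KE = (γ-1)mc² = 0.9998 × 5.22 × (3×10⁸)² = 4.697×10¹⁷ J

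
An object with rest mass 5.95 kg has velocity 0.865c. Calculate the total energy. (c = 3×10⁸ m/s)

γ = 1/√(1 - 0.865²) = 1.993
mc² = 5.95 × (3×10⁸)² = 5.355×10¹⁷ J
E = γmc² = 1.993 × 5.355×10¹⁷ = 1.067×10¹⁸ J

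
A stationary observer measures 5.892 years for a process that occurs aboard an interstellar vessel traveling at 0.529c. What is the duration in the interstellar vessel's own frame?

Dilated time Δt = 5.892 years
γ = 1/√(1 - 0.529²) = 1.1784
Δt₀ = Δt/γ = 5.892/1.1784 = 5.000 years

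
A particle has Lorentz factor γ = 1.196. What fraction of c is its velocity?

From γ = 1/√(1 - v²/c²):
1/γ² = 1/1.196² = 0.6991
v²/c² = 1 - 0.6991 = 0.3009
v/c = √(0.3009) = 0.5485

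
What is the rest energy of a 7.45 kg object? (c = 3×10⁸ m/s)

c² = (3×10⁸)² = 9.000×10¹⁶ m²/s²
E₀ = mc² = 7.45 × 9.000×10¹⁶ = 6.705×10¹⁷ J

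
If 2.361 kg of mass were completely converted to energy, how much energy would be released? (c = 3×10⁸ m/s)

Using E = mc²:
c² = (3×10⁸)² = 9×10¹⁶ m²/s²
E = 2.361 × 9×10¹⁶ = 2.125×10¹⁷ J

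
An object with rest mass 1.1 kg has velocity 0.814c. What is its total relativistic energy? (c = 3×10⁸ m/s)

γ = 1/√(1 - 0.814²) = 1.7216
mc² = 1.1 × (3×10⁸)² = 9.900×10¹⁶ J
E = γmc² = 1.7216 × 9.900×10¹⁶ = 1.704×10¹⁷ J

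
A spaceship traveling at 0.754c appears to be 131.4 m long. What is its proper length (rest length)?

Contracted length L = 131.4 m
γ = 1/√(1 - 0.754²) = 1.522
L₀ = γL = 1.522 × 131.4 = 200.0 m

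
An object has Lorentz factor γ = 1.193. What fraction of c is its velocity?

From γ = 1/√(1 - v²/c²):
1/γ² = 1/1.193² = 0.7026
v²/c² = 1 - 0.7026 = 0.2974
v/c = √(0.2974) = 0.5453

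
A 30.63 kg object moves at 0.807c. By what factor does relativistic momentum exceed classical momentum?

p_rel = γmv, p_class = mv
Ratio = γ = 1/√(1 - 0.807²) = 1.693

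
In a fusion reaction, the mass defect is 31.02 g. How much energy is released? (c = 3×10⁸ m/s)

Convert mass defect: Δm = 31.02 g = 0.03102 kg
E = Δm·c² = 0.03102 × (3×10⁸)²
= 0.03102 × 9×10¹⁶ = 2.792×10¹⁵ J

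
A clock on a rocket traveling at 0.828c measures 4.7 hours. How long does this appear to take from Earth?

Proper time Δt₀ = 4.7 hours
γ = 1/√(1 - 0.828²) = 1.7834
Δt = γΔt₀ = 1.7834 × 4.7 = 8.382 hours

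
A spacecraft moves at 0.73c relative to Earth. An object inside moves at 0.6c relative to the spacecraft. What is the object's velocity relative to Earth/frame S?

u = (u' + v)/(1 + u'v/c²)
Numerator: 0.6 + 0.73 = 1.33
Denominator: 1 + 0.438 = 1.438
u = 1.33/1.438 = 0.9249c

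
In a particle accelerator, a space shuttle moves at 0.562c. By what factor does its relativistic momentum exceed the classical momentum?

p_rel = γmv, p_class = mv
Ratio = γ = 1/√(1 - 0.562²)
= 1/√(0.684156) = 1.209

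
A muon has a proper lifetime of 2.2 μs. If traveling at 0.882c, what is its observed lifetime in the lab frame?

Proper lifetime τ₀ = 2.2 μs
γ = 1/√(1 - 0.882²) = 2.122
τ = γτ₀ = 2.122 × 2.2 μs = 4.668 μs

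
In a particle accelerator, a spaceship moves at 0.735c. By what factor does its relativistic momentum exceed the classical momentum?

p_rel = γmv, p_class = mv
Ratio = γ = 1/√(1 - 0.735²)
= 1/√(0.459775) = 1.475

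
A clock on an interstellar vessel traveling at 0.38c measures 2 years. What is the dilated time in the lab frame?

Proper time Δt₀ = 2 years
γ = 1/√(1 - 0.38²) = 1.081
Δt = γΔt₀ = 1.081 × 2 = 2.162 years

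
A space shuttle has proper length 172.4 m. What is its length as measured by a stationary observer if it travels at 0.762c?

Proper length L₀ = 172.4 m
γ = 1/√(1 - 0.762²) = 1.5442
L = L₀/γ = 172.4/1.5442 = 111.6 m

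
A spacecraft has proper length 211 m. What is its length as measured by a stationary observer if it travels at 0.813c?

Proper length L₀ = 211 m
γ = 1/√(1 - 0.813²) = 1.717
L = L₀/γ = 211/1.717 = 122.9 m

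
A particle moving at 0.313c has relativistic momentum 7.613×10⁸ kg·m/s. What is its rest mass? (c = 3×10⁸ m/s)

γ = 1/√(1 - 0.313²) = 1.0529
v = 0.313 × 3×10⁸ = 9.390×10⁷ m/s
m = p/(γv) = 7.613×10⁸/(1.0529 × 9.390×10⁷) = 7.700 kg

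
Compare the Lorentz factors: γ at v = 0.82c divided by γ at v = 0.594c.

γ₁ = 1/√(1 - 0.82²) = 1.74714
γ₂ = 1/√(1 - 0.594²) = 1.24306
γ₁/γ₂ = 1.74714/1.24306 = 1.406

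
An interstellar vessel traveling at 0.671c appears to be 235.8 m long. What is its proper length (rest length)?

Contracted length L = 235.8 m
γ = 1/√(1 - 0.671²) = 1.3487
L₀ = γL = 1.3487 × 235.8 = 318.0 m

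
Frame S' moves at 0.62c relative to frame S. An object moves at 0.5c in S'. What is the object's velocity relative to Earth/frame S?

u = (u' + v)/(1 + u'v/c²)
Numerator: 0.5 + 0.62 = 1.12
Denominator: 1 + 0.31 = 1.31
u = 1.12/1.31 = 0.8550c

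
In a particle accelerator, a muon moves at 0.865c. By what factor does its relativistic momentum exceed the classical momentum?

p_rel = γmv, p_class = mv
Ratio = γ = 1/√(1 - 0.865²)
= 1/√(0.251775) = 1.993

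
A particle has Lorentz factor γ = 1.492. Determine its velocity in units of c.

From γ = 1/√(1 - v²/c²):
1/γ² = 1/1.492² = 0.44922
v²/c² = 1 - 0.44922 = 0.55078
v/c = √(0.55078) = 0.7421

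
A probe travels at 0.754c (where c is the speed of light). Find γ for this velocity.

v/c = 0.754, so (v/c)² = 0.568516
1 - (v/c)² = 0.431484
γ = 1/√(0.431484) = 1.522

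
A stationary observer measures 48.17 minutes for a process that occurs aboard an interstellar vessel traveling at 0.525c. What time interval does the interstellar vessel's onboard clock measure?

Dilated time Δt = 48.17 minutes
γ = 1/√(1 - 0.525²) = 1.175
Δt₀ = Δt/γ = 48.17/1.175 = 41.00 minutes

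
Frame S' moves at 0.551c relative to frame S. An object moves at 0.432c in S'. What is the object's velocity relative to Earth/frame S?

u = (u' + v)/(1 + u'v/c²)
Numerator: 0.432 + 0.551 = 0.983
Denominator: 1 + 0.238032 = 1.238032
u = 0.983/1.238032 = 0.7940c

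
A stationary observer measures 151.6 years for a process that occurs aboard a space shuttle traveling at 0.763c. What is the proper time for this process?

Dilated time Δt = 151.6 years
γ = 1/√(1 - 0.763²) = 1.54703
Δt₀ = Δt/γ = 151.6/1.54703 = 97.99 years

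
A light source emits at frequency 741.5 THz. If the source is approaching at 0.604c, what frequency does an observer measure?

β = v/c = 0.604
(1+β)/(1-β) = 1.604/0.396 = 4.0505
Doppler factor = √(4.0505) = 2.0126
f_obs = 741.5 × 2.0126 = 1492 THz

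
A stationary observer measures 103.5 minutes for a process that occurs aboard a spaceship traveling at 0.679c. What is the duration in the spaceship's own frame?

Dilated time Δt = 103.5 minutes
γ = 1/√(1 - 0.679²) = 1.36214
Δt₀ = Δt/γ = 103.5/1.36214 = 75.98 minutes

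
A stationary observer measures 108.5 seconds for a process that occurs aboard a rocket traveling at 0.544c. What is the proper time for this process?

Dilated time Δt = 108.5 seconds
γ = 1/√(1 - 0.544²) = 1.1918
Δt₀ = Δt/γ = 108.5/1.1918 = 91.04 seconds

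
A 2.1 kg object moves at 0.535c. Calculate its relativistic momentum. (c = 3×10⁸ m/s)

γ = 1/√(1 - 0.535²) = 1.1836
v = 0.535 × 3×10⁸ = 1.605×10⁸ m/s
p = γmv = 1.1836 × 2.1 × 1.605×10⁸ = 3.989×10⁸ kg·m/s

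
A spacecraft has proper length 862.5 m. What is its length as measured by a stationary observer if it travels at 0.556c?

Proper length L₀ = 862.5 m
γ = 1/√(1 - 0.556²) = 1.2031
L = L₀/γ = 862.5/1.2031 = 716.9 m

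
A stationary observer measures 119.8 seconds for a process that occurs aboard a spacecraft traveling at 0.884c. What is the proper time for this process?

Dilated time Δt = 119.8 seconds
γ = 1/√(1 - 0.884²) = 2.1391
Δt₀ = Δt/γ = 119.8/2.1391 = 56.00 seconds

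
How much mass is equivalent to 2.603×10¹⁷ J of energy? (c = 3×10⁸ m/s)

From E = mc², we get m = E/c²
c² = (3×10⁸)² = 9×10¹⁶ m²/s²
m = 2.603×10¹⁷ / 9×10¹⁶ = 2.892 kg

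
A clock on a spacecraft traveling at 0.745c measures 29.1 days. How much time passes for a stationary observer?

Proper time Δt₀ = 29.1 days
γ = 1/√(1 - 0.745²) = 1.499
Δt = γΔt₀ = 1.499 × 29.1 = 43.62 days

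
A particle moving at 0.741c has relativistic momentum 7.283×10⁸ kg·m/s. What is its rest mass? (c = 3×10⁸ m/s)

γ = 1/√(1 - 0.741²) = 1.489
v = 0.741 × 3×10⁸ = 2.223×10⁸ m/s
m = p/(γv) = 7.283×10⁸/(1.489 × 2.223×10⁸) = 2.200 kg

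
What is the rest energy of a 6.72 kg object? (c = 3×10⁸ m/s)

c² = (3×10⁸)² = 9.000×10¹⁶ m²/s²
E₀ = mc² = 6.72 × 9.000×10¹⁶ = 6.048×10¹⁷ J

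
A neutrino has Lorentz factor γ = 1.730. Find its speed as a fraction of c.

From γ = 1/√(1 - v²/c²):
1/γ² = 1/1.730² = 0.3341
v²/c² = 1 - 0.3341 = 0.6659
v/c = √(0.6659) = 0.8160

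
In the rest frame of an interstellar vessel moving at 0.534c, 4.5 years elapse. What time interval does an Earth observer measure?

Proper time Δt₀ = 4.5 years
γ = 1/√(1 - 0.534²) = 1.18275
Δt = γΔt₀ = 1.18275 × 4.5 = 5.322 years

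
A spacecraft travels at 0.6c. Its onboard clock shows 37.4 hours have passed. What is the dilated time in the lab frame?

Proper time Δt₀ = 37.4 hours
γ = 1/√(1 - 0.6²) = 1.250
Δt = γΔt₀ = 1.250 × 37.4 = 46.75 hours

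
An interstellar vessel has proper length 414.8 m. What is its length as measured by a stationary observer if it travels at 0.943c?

Proper length L₀ = 414.8 m
γ = 1/√(1 - 0.943²) = 3.005
L = L₀/γ = 414.8/3.005 = 138.0 m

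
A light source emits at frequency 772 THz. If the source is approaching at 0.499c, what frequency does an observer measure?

β = v/c = 0.499
(1+β)/(1-β) = 1.499/0.501 = 2.992
Doppler factor = √(2.992) = 1.7297
f_obs = 772 × 1.7297 = 1335 THz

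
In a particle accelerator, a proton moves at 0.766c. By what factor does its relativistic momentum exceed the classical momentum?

p_rel = γmv, p_class = mv
Ratio = γ = 1/√(1 - 0.766²)
= 1/√(0.413244) = 1.556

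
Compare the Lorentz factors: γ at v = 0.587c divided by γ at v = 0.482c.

γ₁ = 1/√(1 - 0.587²) = 1.235
γ₂ = 1/√(1 - 0.482²) = 1.141
γ₁/γ₂ = 1.235/1.141 = 1.082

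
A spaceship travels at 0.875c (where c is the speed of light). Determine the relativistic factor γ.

v/c = 0.875, so (v/c)² = 0.765625
1 - (v/c)² = 0.234375
γ = 1/√(0.234375) = 2.066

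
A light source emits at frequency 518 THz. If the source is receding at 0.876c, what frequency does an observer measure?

β = v/c = 0.876
(1-β)/(1+β) = 0.124/1.876 = 0.06610
Doppler factor = √(0.06610) = 0.2571
f_obs = 518 × 0.2571 = 133.2 THz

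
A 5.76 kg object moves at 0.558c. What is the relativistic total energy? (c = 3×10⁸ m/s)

γ = 1/√(1 - 0.558²) = 1.205
mc² = 5.76 × (3×10⁸)² = 5.184×10¹⁷ J
E = γmc² = 1.205 × 5.184×10¹⁷ = 6.247×10¹⁷ J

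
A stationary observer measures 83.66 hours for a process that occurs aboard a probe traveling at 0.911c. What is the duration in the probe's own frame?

Dilated time Δt = 83.66 hours
γ = 1/√(1 - 0.911²) = 2.425
Δt₀ = Δt/γ = 83.66/2.425 = 34.50 hours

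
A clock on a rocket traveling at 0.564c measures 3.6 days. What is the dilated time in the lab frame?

Proper time Δt₀ = 3.6 days
γ = 1/√(1 - 0.564²) = 1.211
Δt = γΔt₀ = 1.211 × 3.6 = 4.360 days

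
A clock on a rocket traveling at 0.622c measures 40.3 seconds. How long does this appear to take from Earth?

Proper time Δt₀ = 40.3 seconds
γ = 1/√(1 - 0.622²) = 1.2771
Δt = γΔt₀ = 1.2771 × 40.3 = 51.47 seconds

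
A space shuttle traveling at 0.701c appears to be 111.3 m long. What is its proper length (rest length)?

Contracted length L = 111.3 m
γ = 1/√(1 - 0.701²) = 1.4022
L₀ = γL = 1.4022 × 111.3 = 156.1 m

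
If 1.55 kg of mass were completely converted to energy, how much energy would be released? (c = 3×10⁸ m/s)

Using E = mc²:
c² = (3×10⁸)² = 9×10¹⁶ m²/s²
E = 1.55 × 9×10¹⁶ = 1.395×10¹⁷ J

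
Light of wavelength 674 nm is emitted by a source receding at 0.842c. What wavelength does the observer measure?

β = 0.842
Wavelength Doppler factor = √(1.842/0.158) = √(11.658) = 3.414
λ_obs = 674 × 3.414 = 2301 nm (redshift)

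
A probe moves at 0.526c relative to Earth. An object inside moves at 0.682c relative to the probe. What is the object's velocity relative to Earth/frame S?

u = (u' + v)/(1 + u'v/c²)
Numerator: 0.682 + 0.526 = 1.208
Denominator: 1 + 0.358732 = 1.358732
u = 1.208/1.358732 = 0.8891c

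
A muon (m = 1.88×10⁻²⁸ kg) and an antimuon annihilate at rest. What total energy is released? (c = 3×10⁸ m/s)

Both particles have the same rest mass, so total mass = 2m
E = 2m·c² = 2 × 1.88×10⁻²⁸ × (3×10⁸)²
= 2 × 1.88×10⁻²⁸ × 9×10¹⁶
= 3.384×10⁻¹¹ J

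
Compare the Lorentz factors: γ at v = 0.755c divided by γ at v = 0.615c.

γ₁ = 1/√(1 - 0.755²) = 1.525
γ₂ = 1/√(1 - 0.615²) = 1.268
γ₁/γ₂ = 1.525/1.268 = 1.203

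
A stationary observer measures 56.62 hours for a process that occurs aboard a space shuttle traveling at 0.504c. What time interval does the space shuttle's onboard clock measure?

Dilated time Δt = 56.62 hours
γ = 1/√(1 - 0.504²) = 1.1578
Δt₀ = Δt/γ = 56.62/1.1578 = 48.90 hours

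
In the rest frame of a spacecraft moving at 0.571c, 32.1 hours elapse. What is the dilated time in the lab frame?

Proper time Δt₀ = 32.1 hours
γ = 1/√(1 - 0.571²) = 1.218
Δt = γΔt₀ = 1.218 × 32.1 = 39.10 hours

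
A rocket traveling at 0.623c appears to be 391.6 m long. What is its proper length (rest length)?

Contracted length L = 391.6 m
γ = 1/√(1 - 0.623²) = 1.2784
L₀ = γL = 1.2784 × 391.6 = 500.6 m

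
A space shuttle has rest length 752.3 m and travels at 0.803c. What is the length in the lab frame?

Proper length L₀ = 752.3 m
γ = 1/√(1 - 0.803²) = 1.6779
L = L₀/γ = 752.3/1.6779 = 448.4 m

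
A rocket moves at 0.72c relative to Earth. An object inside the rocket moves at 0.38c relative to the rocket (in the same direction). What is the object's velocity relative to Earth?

u = (u' + v)/(1 + u'v/c²)
Numerator: 0.38 + 0.72 = 1.1
Denominator: 1 + 0.2736 = 1.2736
u = 1.1/1.2736 = 0.8637c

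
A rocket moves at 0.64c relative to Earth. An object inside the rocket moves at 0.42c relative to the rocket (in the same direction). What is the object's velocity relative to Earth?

u = (u' + v)/(1 + u'v/c²)
Numerator: 0.42 + 0.64 = 1.06
Denominator: 1 + 0.2688 = 1.2688
u = 1.06/1.2688 = 0.8354c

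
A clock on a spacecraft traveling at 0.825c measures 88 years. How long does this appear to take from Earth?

Proper time Δt₀ = 88 years
γ = 1/√(1 - 0.825²) = 1.769
Δt = γΔt₀ = 1.769 × 88 = 155.7 years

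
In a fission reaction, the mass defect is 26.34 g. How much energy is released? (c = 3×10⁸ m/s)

Convert mass defect: Δm = 26.34 g = 0.02634 kg
E = Δm·c² = 0.02634 × (3×10⁸)²
= 0.02634 × 9×10¹⁶ = 2.371×10¹⁵ J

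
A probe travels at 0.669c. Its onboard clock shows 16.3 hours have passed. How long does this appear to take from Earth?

Proper time Δt₀ = 16.3 hours
γ = 1/√(1 - 0.669²) = 1.3454
Δt = γΔt₀ = 1.3454 × 16.3 = 21.93 hours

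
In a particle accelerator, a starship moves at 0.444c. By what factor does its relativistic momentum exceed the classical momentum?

p_rel = γmv, p_class = mv
Ratio = γ = 1/√(1 - 0.444²)
= 1/√(0.802864) = 1.116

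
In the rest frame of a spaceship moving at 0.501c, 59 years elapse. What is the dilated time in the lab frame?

Proper time Δt₀ = 59 years
γ = 1/√(1 - 0.501²) = 1.1555
Δt = γΔt₀ = 1.1555 × 59 = 68.17 years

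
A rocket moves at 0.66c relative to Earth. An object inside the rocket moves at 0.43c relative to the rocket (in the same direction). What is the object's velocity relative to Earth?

u = (u' + v)/(1 + u'v/c²)
Numerator: 0.43 + 0.66 = 1.09
Denominator: 1 + 0.2838 = 1.2838
u = 1.09/1.2838 = 0.8490c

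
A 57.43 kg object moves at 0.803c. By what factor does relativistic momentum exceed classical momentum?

p_rel = γmv, p_class = mv
Ratio = γ = 1/√(1 - 0.803²) = 1.678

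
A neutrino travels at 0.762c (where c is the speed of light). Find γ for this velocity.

v/c = 0.762, so (v/c)² = 0.580644
1 - (v/c)² = 0.419356
γ = 1/√(0.419356) = 1.544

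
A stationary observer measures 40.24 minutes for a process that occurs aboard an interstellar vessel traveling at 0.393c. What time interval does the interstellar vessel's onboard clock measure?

Dilated time Δt = 40.24 minutes
γ = 1/√(1 - 0.393²) = 1.0875
Δt₀ = Δt/γ = 40.24/1.0875 = 37.00 minutes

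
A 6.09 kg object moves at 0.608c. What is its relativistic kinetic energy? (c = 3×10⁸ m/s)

γ = 1/√(1 - 0.608²) = 1.25955
γ - 1 = 0.25955
KE = (γ-1)mc² = 0.25955 × 6.09 × (3×10⁸)² = 1.423×10¹⁷ J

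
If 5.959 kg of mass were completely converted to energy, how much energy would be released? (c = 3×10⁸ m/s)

Using E = mc²:
c² = (3×10⁸)² = 9×10¹⁶ m²/s²
E = 5.959 × 9×10¹⁶ = 5.363×10¹⁷ J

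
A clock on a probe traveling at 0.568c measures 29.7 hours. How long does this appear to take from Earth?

Proper time Δt₀ = 29.7 hours
γ = 1/√(1 - 0.568²) = 1.215
Δt = γΔt₀ = 1.215 × 29.7 = 36.09 hours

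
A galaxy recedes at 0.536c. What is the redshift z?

β = 0.536
(1+β)/(1-β) = 1.536/0.464 = 3.3103
√(3.3103) = 1.8194
z = 1.8194 - 1 = 0.8194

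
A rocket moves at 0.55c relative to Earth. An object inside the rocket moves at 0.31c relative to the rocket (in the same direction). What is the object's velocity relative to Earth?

u = (u' + v)/(1 + u'v/c²)
Numerator: 0.31 + 0.55 = 0.86
Denominator: 1 + 0.1705 = 1.1705
u = 0.86/1.1705 = 0.7347c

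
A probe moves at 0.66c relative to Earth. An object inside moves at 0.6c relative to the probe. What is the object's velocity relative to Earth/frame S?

u = (u' + v)/(1 + u'v/c²)
Numerator: 0.6 + 0.66 = 1.26
Denominator: 1 + 0.396 = 1.396
u = 1.26/1.396 = 0.9026c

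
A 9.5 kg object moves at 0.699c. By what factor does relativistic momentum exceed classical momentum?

p_rel = γmv, p_class = mv
Ratio = γ = 1/√(1 - 0.699²) = 1.398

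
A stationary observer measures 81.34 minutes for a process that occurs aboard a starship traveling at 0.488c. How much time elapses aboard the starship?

Dilated time Δt = 81.34 minutes
γ = 1/√(1 - 0.488²) = 1.1457
Δt₀ = Δt/γ = 81.34/1.1457 = 71.00 minutes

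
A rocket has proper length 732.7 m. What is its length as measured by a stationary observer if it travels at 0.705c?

Proper length L₀ = 732.7 m
γ = 1/√(1 - 0.705²) = 1.410
L = L₀/γ = 732.7/1.410 = 519.6 m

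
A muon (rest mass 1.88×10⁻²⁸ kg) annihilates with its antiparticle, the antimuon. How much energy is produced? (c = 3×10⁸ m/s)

Both particles have the same rest mass, so total mass = 2m
E = 2m·c² = 2 × 1.88×10⁻²⁸ × (3×10⁸)²
= 2 × 1.88×10⁻²⁸ × 9×10¹⁶
= 3.384×10⁻¹¹ J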